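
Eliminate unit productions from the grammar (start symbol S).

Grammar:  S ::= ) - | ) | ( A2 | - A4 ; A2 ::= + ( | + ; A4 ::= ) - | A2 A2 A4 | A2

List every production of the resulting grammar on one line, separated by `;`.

Unit pairs: A4 ⇒* {A2}.
Replace each nonterminal's rules with the union of the non-unit rules of every nonterminal it unit-derives.

S ::= ) - | ) | ( A2 | - A4; A2 ::= + ( | +; A4 ::= ) - | A2 A2 A4 | + ( | +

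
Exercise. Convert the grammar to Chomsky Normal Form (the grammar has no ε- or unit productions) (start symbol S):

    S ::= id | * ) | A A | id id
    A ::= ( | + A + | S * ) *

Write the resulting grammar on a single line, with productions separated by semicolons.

S ::= id | X1 X2 | A A | X3 X3; A ::= ( | X4 Y1 | S Y2; X1 ::= *; X2 ::= ); X3 ::= id; X4 ::= +; Y1 ::= A X4; Y2 ::= X1 Y3; Y3 ::= X2 X1

Introduce a nonterminal for each terminal appearing in a rule of length ≥ 2: X1 → *, X2 → ), X3 → id, X4 → +.
Binarize each right-hand side of length ≥ 3 by chaining fresh nonterminals (Y1, Y2, …): affected rules were A → X4 A X4; A → S X1 X2 X1.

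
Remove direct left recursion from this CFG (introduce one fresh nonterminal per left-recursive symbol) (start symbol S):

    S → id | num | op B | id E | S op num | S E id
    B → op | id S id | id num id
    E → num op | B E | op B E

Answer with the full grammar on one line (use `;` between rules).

S → id S' | num S' | op B S' | id E S'; B → op | id S id | id num id; E → num op | B E | op B E; S' → op num S' | E id S' | ε

Directly left-recursive nonterminal: S.
For S: α = {op num, E id}, β = {id, num, op B, id E}. Rewrite as S → β S' and S' → α S' | ε.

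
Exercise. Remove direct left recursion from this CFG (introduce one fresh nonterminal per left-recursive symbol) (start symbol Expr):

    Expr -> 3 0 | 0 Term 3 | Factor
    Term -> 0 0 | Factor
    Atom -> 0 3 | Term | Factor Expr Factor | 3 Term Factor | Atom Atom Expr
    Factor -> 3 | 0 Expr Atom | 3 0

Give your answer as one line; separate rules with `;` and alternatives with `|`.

Expr -> 3 0 | 0 Term 3 | Factor; Term -> 0 0 | Factor; Atom -> 0 3 Atom1 | Term Atom1 | Factor Expr Factor Atom1 | 3 Term Factor Atom1; Factor -> 3 | 0 Expr Atom | 3 0; Atom1 -> Atom Expr Atom1 | ε

Directly left-recursive nonterminal: Atom.
For Atom: α = {Atom Expr}, β = {0 3, Term, Factor Expr Factor, 3 Term Factor}. Rewrite as Atom → β Atom1 and Atom1 → α Atom1 | ε.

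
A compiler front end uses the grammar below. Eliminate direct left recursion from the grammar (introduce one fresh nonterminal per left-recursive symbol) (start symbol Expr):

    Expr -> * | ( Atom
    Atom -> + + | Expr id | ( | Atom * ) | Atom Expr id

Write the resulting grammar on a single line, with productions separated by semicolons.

Expr -> * | ( Atom; Atom -> + + Atom1 | Expr id Atom1 | ( Atom1; Atom1 -> * ) Atom1 | Expr id Atom1 | eps

Atom is directly left-recursive.
For Atom: α = {* ), Expr id}, β = {+ +, Expr id, (}. Rewrite as Atom → β Atom1 and Atom1 → α Atom1 | ε.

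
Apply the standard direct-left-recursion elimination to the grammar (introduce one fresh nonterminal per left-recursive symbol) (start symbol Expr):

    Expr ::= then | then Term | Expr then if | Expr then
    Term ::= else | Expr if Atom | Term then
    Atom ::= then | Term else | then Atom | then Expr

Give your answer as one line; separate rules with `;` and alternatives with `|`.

Directly left-recursive nonterminals: Expr, Term.
For Expr: α = {then if, then}, β = {then, then Term}. Rewrite as Expr → β Expr1 and Expr1 → α Expr1 | ε.
For Term: α = {then}, β = {else, Expr if Atom}. Rewrite as Term → β Term1 and Term1 → α Term1 | ε.

Expr ::= then Expr1 | then Term Expr1; Term ::= else Term1 | Expr if Atom Term1; Atom ::= then | Term else | then Atom | then Expr; Expr1 ::= then if Expr1 | then Expr1 | ε; Term1 ::= then Term1 | ε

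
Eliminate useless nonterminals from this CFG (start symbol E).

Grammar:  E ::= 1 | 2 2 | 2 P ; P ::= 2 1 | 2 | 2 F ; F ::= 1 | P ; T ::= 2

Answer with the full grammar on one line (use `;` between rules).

Generating nonterminals: {E, F, P, T}.
Reachable from E after that: {E, F, P}.
Removed useless symbols: {T} and every production mentioning them.

E ::= 1 | 2 2 | 2 P; P ::= 2 1 | 2 | 2 F; F ::= 1 | P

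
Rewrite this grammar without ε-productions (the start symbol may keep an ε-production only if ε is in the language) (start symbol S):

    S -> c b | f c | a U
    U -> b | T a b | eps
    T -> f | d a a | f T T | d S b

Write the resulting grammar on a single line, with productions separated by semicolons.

S -> c b | f c | a U | a; U -> b | T a b; T -> f | d a a | f T T | d S b

Nullable set = {U}.
ε ∉ L(G), so no ε-production is kept.
Expand every rule over subsets of its nullable positions: S → a U gives a U | a.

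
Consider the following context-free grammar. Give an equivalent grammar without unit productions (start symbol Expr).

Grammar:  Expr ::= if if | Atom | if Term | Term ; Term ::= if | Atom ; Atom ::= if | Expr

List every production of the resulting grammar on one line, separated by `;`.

Unit pairs: Atom ⇒* {Expr, Term}; Expr ⇒* {Atom, Term}; Term ⇒* {Atom, Expr}.
Replace each nonterminal's rules with the union of the non-unit rules of every nonterminal it unit-derives.

Expr ::= if | if if | if Term; Term ::= if | if if | if Term; Atom ::= if | if if | if Term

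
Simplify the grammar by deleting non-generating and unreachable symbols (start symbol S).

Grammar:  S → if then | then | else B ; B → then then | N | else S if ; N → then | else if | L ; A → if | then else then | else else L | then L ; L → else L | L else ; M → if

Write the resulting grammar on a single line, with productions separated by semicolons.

Generating nonterminals: {A, B, M, N, S}.
Reachable from S after that: {B, N, S}.
Removed useless symbols: {A, L, M} and every production mentioning them.

S → if then | then | else B; B → then then | N | else S if; N → then | else if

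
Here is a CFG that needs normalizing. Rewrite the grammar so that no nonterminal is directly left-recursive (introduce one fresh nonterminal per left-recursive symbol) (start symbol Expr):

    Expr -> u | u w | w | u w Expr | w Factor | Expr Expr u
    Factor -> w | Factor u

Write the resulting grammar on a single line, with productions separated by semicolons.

Expr -> u Expr1 | u w Expr1 | w Expr1 | u w Expr Expr1 | w Factor Expr1; Factor -> w Factor1; Expr1 -> Expr u Expr1 | ε; Factor1 -> u Factor1 | ε

Directly left-recursive nonterminals: Expr, Factor.
For Expr: α = {Expr u}, β = {u, u w, w, u w Expr, w Factor}. Rewrite as Expr → β Expr1 and Expr1 → α Expr1 | ε.
For Factor: α = {u}, β = {w}. Rewrite as Factor → β Factor1 and Factor1 → α Factor1 | ε.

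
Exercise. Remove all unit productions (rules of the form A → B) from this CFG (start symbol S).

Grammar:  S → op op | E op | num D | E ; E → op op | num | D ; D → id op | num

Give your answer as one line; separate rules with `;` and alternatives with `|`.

S → op op | num | id op | E op | num D; E → op op | num | id op; D → id op | num

Unit pairs: E ⇒* {D}; S ⇒* {D, E}.
For every A with A ⇒* B via unit rules, add B's non-unit alternatives to A; then delete every rule of the form X → Y.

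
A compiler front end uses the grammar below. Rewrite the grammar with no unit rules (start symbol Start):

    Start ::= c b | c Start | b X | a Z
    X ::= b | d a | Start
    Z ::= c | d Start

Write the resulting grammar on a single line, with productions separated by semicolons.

Start ::= c b | c Start | b X | a Z; X ::= c b | c Start | b X | a Z | b | d a; Z ::= c | d Start

Unit pairs: X ⇒* {Start}.
For each unit pair (A, B), copy every non-unit production of B to A, then drop all unit productions.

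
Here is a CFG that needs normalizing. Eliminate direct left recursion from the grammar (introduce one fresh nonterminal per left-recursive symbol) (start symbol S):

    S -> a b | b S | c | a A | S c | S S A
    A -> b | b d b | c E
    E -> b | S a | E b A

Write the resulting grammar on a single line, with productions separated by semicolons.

Directly left-recursive nonterminals: S, E.
For S: α = {c, S A}, β = {a b, b S, c, a A}. Rewrite as S → β S' and S' → α S' | ε.
For E: α = {b A}, β = {b, S a}. Rewrite as E → β E' and E' → α E' | ε.

S -> a b S' | b S S' | c S' | a A S'; A -> b | b d b | c E; E -> b E' | S a E'; S' -> c S' | S A S' | ε; E' -> b A E' | ε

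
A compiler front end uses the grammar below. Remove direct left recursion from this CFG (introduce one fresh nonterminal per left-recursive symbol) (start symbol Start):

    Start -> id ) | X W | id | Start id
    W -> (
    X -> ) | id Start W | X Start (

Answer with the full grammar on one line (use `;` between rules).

Start, X are directly left-recursive.
For Start: α = {id}, β = {id ), X W, id}. Rewrite as Start → β Start1 and Start1 → α Start1 | ε.
For X: α = {Start (}, β = {), id Start W}. Rewrite as X → β X1 and X1 → α X1 | ε.

Start -> id ) Start1 | X W Start1 | id Start1; W -> (; X -> ) X1 | id Start W X1; Start1 -> id Start1 | ε; X1 -> Start ( X1 | ε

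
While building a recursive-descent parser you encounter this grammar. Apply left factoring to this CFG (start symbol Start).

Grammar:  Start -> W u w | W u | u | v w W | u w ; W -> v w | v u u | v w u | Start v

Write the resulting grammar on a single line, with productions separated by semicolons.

Start has alternatives sharing prefix 'W u': factor to Start → W u Start1 with Start1 → w | ε.
Start has alternatives sharing prefix 'u': factor to Start → u Start2 with Start2 → ε | w.
W has alternatives sharing prefix 'v': factor to W → v W1 with W1 → w | u u | w u.
W1 has alternatives sharing prefix 'w': factor to W1 → w W11 with W11 → ε | u.

Start -> v w W | W u Start1 | u Start2; W -> Start v | v W1; Start1 -> w | ε; Start2 -> ε | w; W1 -> u u | w W11; W11 -> ε | u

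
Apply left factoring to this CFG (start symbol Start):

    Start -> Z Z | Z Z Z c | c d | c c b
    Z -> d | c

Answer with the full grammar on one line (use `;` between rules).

Start -> Z Z Start1 | c Start2; Z -> d | c; Start1 -> ε | Z c; Start2 -> d | c b

Start has alternatives sharing prefix 'Z Z': factor to Start → Z Z Start1 with Start1 → ε | Z c.
Start has alternatives sharing prefix 'c': factor to Start → c Start2 with Start2 → d | c b.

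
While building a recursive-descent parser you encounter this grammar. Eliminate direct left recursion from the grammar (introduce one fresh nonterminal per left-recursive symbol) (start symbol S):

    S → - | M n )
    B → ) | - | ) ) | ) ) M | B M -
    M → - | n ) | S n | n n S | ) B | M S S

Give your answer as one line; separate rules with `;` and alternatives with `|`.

S → - | M n ); B → ) B' | - B' | ) ) B' | ) ) M B'; M → - M' | n ) M' | S n M' | n n S M' | ) B M'; B' → M - B' | ε; M' → S S M' | ε

B, M are directly left-recursive.
For B: α = {M -}, β = {), -, ) ), ) ) M}. Rewrite as B → β B' and B' → α B' | ε.
For M: α = {S S}, β = {-, n ), S n, n n S, ) B}. Rewrite as M → β M' and M' → α M' | ε.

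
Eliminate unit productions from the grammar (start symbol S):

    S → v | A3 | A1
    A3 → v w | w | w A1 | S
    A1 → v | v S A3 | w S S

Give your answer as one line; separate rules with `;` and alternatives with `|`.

Unit pairs: A3 ⇒* {A1, S}; S ⇒* {A1, A3}.
For each unit pair (A, B), copy every non-unit production of B to A, then drop all unit productions.

S → v | v S A3 | w S S | v w | w | w A1; A3 → v | v S A3 | w S S | v w | w | w A1; A1 → v | v S A3 | w S S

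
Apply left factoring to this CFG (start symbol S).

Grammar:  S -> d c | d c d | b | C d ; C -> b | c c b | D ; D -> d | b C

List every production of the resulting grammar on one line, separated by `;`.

S has alternatives sharing prefix 'd c': factor to S → d c S' with S' → ε | d.

S -> b | C d | d c S'; C -> b | c c b | D; D -> d | b C; S' -> ε | d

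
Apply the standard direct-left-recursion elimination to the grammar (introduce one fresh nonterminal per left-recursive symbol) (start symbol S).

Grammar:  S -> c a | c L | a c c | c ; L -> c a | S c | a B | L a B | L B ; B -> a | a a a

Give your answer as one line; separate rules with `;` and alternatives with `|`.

Left recursion appears on L.
For L: α = {a B, B}, β = {c a, S c, a B}. Rewrite as L → β L' and L' → α L' | ε.

S -> c a | c L | a c c | c; L -> c a L' | S c L' | a B L'; B -> a | a a a; L' -> a B L' | B L' | eps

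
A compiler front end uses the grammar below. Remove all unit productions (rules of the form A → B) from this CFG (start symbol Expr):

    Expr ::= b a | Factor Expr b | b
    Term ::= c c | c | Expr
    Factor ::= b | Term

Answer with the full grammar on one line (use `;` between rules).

Unit pairs: Factor ⇒* {Expr, Term}; Term ⇒* {Expr}.
For every A with A ⇒* B via unit rules, add B's non-unit alternatives to A; then delete every rule of the form X → Y.

Expr ::= b a | Factor Expr b | b; Term ::= c c | c | b a | Factor Expr b | b; Factor ::= c c | c | b | b a | Factor Expr b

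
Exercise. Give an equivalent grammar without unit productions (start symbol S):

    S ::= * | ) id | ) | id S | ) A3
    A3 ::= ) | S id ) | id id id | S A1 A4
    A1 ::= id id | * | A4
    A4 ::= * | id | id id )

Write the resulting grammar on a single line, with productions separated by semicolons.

Unit pairs: A1 ⇒* {A4}.
Replace each nonterminal's rules with the union of the non-unit rules of every nonterminal it unit-derives.

S ::= * | ) id | ) | id S | ) A3; A3 ::= ) | S id ) | id id id | S A1 A4; A1 ::= * | id | id id ) | id id; A4 ::= * | id | id id )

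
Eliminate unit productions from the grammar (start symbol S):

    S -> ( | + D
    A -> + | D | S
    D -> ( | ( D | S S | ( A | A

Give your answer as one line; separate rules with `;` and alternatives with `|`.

S -> ( | + D; A -> ( | + D | ( D | S S | ( A | +; D -> ( | + D | ( D | S S | ( A | +

Unit pairs: A ⇒* {D, S}; D ⇒* {A, S}.
For each unit pair (A, B), copy every non-unit production of B to A, then drop all unit productions.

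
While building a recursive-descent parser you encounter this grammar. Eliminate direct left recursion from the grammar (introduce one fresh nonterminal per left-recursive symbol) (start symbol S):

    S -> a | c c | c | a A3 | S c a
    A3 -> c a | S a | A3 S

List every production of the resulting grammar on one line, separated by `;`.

S, A3 are directly left-recursive.
For S: α = {c a}, β = {a, c c, c, a A3}. Rewrite as S → β S' and S' → α S' | ε.
For A3: α = {S}, β = {c a, S a}. Rewrite as A3 → β A3' and A3' → α A3' | ε.

S -> a S' | c c S' | c S' | a A3 S'; A3 -> c a A3' | S a A3'; S' -> c a S' | ε; A3' -> S A3' | ε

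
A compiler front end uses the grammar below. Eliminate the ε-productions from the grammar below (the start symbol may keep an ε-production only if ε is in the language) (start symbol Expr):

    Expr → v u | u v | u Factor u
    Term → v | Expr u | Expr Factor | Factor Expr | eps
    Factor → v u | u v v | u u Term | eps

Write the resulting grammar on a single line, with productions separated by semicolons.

Expr → v u | u v | u Factor u | u u; Term → v | Expr u | Expr Factor | Expr | Factor Expr; Factor → v u | u v v | u u Term | u u

Nullable nonterminals: {Factor, Term}.
ε ∉ L(G), so no ε-production is kept.
Add the nullable-subset variants: Expr → u Factor u gives u Factor u | u u. Term → Expr Factor gives Expr Factor | Expr. Factor → u u Term gives u u Term | u u.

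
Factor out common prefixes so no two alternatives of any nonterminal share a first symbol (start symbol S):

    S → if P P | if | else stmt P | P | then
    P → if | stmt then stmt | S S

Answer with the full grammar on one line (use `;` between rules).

S → else stmt P | P | then | if S'; P → if | stmt then stmt | S S; S' → P P | ε

S has alternatives sharing prefix 'if': factor to S → if S' with S' → P P | ε.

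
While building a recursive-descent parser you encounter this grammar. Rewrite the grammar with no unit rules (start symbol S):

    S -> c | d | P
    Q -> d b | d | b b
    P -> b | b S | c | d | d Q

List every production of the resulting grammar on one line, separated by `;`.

Unit pairs: S ⇒* {P}.
For every A with A ⇒* B via unit rules, add B's non-unit alternatives to A; then delete every rule of the form X → Y.

S -> c | d | b | b S | d Q; Q -> d b | d | b b; P -> b | b S | c | d | d Q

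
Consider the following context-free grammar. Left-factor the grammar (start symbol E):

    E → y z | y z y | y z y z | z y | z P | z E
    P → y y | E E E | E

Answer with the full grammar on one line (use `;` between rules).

E has alternatives sharing prefix 'y z': factor to E → y z E' with E' → ε | y | y z.
E has alternatives sharing prefix 'z': factor to E → z E'' with E'' → y | P | E.
P has alternatives sharing prefix 'E': factor to P → E P' with P' → E E | ε.
E' has alternatives sharing prefix 'y': factor to E' → y E''' with E''' → ε | z.

E → y z E' | z E''; P → y y | E P'; E' → ε | y E'''; E'' → y | P | E; P' → E E | ε; E''' → ε | z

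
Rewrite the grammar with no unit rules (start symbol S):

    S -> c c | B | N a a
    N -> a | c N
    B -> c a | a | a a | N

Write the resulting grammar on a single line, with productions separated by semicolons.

Unit pairs: B ⇒* {N}; S ⇒* {B, N}.
For every A with A ⇒* B via unit rules, add B's non-unit alternatives to A; then delete every rule of the form X → Y.

S -> c a | a | a a | c c | N a a | c N; N -> a | c N; B -> c a | a | a a | c N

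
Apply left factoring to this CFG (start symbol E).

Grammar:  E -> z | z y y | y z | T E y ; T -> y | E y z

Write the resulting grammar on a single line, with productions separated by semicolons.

E has alternatives sharing prefix 'z': factor to E → z E' with E' → ε | y y.

E -> y z | T E y | z E'; T -> y | E y z; E' -> ε | y y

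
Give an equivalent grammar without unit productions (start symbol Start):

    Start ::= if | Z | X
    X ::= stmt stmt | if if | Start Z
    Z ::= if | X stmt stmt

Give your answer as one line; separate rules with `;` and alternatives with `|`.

Unit pairs: Start ⇒* {X, Z}.
For every A with A ⇒* B via unit rules, add B's non-unit alternatives to A; then delete every rule of the form X → Y.

Start ::= if | X stmt stmt | stmt stmt | if if | Start Z; X ::= stmt stmt | if if | Start Z; Z ::= if | X stmt stmt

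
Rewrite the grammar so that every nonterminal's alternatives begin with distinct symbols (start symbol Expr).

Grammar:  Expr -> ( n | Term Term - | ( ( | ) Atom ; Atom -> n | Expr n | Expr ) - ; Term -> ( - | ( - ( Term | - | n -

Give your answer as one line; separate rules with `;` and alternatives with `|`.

Expr -> Term Term - | ) Atom | ( Expr1; Atom -> n | Expr Atom1; Term -> - | n - | ( - Term1; Expr1 -> n | (; Atom1 -> n | ) -; Term1 -> ε | ( Term

Expr has alternatives sharing prefix '(': factor to Expr → ( Expr1 with Expr1 → n | (.
Atom has alternatives sharing prefix 'Expr': factor to Atom → Expr Atom1 with Atom1 → n | ) -.
Term has alternatives sharing prefix '( -': factor to Term → ( - Term1 with Term1 → ε | ( Term.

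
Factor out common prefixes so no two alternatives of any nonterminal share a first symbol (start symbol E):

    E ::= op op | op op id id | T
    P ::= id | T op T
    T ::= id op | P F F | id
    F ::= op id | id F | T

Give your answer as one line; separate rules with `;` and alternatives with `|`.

E ::= T | op op E'; P ::= id | T op T; T ::= P F F | id T'; F ::= op id | id F | T; E' ::= ε | id id; T' ::= op | ε

E has alternatives sharing prefix 'op op': factor to E → op op E' with E' → ε | id id.
T has alternatives sharing prefix 'id': factor to T → id T' with T' → op | ε.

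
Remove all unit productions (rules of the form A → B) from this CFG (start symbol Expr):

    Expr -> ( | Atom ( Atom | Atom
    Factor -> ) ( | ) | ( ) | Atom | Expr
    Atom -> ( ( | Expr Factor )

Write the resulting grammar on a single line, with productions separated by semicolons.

Expr -> ( ( | Expr Factor ) | ( | Atom ( Atom; Factor -> ( ( | Expr Factor ) | ) ( | ) | ( ) | ( | Atom ( Atom; Atom -> ( ( | Expr Factor )

Unit pairs: Expr ⇒* {Atom}; Factor ⇒* {Atom, Expr}.
For every A with A ⇒* B via unit rules, add B's non-unit alternatives to A; then delete every rule of the form X → Y.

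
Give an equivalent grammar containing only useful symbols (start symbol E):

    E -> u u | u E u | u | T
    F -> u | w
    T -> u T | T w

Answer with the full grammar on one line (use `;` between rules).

E -> u u | u E u | u

Generating nonterminals: {E, F}.
Reachable from E after that: {E}.
Removed useless symbols: {F, T} and every production mentioning them.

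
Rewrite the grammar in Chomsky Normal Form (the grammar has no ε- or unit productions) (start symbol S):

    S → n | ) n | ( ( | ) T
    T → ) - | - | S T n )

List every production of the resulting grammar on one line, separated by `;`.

S → n | X1 X2 | X3 X3 | X1 T; T → X1 X4 | - | S Y1; X1 → ); X2 → n; X3 → (; X4 → -; Y1 → T Y2; Y2 → X2 X1

Introduce a nonterminal for each terminal appearing in a rule of length ≥ 2: X1 → ), X2 → n, X3 → (, X4 → -.
Binarize each right-hand side of length ≥ 3 by chaining fresh nonterminals (Y1, Y2, …): affected rules were T → S T X2 X1.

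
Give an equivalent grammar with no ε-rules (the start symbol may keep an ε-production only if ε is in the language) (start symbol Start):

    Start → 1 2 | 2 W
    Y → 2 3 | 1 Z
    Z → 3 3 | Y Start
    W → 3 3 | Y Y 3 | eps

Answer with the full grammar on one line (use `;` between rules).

The nullable symbols are {W}.
ε ∉ L(G), so no ε-production is kept.
Add the nullable-subset variants: Start → 2 W gives 2 W | 2.

Start → 1 2 | 2 W | 2; Y → 2 3 | 1 Z; Z → 3 3 | Y Start; W → 3 3 | Y Y 3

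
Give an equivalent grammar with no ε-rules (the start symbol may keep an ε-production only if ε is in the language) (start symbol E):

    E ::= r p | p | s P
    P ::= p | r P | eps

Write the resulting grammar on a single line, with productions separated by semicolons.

E ::= r p | p | s P | s; P ::= p | r P | r

Nullable set = {P}.
ε ∉ L(G), so no ε-production is kept.
For each production, add variants omitting each subset of nullable occurrences: E → s P gives s P | s. P → r P gives r P | r.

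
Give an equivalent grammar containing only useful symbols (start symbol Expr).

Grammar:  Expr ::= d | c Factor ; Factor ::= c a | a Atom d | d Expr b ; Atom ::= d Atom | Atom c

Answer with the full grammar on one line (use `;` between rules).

Generating nonterminals: {Expr, Factor}.
Reachable from Expr after that: {Expr, Factor}.
Removed useless symbols: {Atom} and every production mentioning them.

Expr ::= d | c Factor; Factor ::= c a | d Expr b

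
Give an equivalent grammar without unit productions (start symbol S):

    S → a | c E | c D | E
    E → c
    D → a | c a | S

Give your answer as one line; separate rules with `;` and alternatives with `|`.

S → c | a | c E | c D; E → c; D → a | c E | c D | c | c a

Unit pairs: D ⇒* {E, S}; S ⇒* {E}.
For each unit pair (A, B), copy every non-unit production of B to A, then drop all unit productions.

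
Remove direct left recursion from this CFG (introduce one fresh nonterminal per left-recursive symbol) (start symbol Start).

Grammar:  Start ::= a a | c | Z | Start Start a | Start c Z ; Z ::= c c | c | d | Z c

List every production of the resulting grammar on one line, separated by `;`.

Left recursion appears on Start, Z.
For Start: α = {Start a, c Z}, β = {a a, c, Z}. Rewrite as Start → β Start1 and Start1 → α Start1 | ε.
For Z: α = {c}, β = {c c, c, d}. Rewrite as Z → β Z1 and Z1 → α Z1 | ε.

Start ::= a a Start1 | c Start1 | Z Start1; Z ::= c c Z1 | c Z1 | d Z1; Start1 ::= Start a Start1 | c Z Start1 | ε; Z1 ::= c Z1 | ε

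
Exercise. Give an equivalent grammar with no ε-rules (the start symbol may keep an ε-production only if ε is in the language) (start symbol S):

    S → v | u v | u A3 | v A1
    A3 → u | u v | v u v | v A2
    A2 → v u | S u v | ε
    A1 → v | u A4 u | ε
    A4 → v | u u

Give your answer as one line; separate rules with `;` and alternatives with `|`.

Nullable nonterminals: {A1, A2}.
ε ∉ L(G), so no ε-production is kept.
Expand every rule over subsets of its nullable positions: A3 → v A2 gives v A2 | v.

S → v | u v | u A3 | v A1; A3 → u | u v | v u v | v A2 | v; A2 → v u | S u v; A1 → v | u A4 u; A4 → v | u u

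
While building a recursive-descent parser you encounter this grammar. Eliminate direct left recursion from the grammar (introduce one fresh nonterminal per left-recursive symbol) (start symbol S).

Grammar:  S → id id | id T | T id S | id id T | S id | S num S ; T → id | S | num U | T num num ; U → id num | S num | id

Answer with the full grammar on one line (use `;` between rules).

S → id id S' | id T S' | T id S S' | id id T S'; T → id T' | S T' | num U T'; U → id num | S num | id; S' → id S' | num S S' | ε; T' → num num T' | ε

Left recursion appears on S, T.
For S: α = {id, num S}, β = {id id, id T, T id S, id id T}. Rewrite as S → β S' and S' → α S' | ε.
For T: α = {num num}, β = {id, S, num U}. Rewrite as T → β T' and T' → α T' | ε.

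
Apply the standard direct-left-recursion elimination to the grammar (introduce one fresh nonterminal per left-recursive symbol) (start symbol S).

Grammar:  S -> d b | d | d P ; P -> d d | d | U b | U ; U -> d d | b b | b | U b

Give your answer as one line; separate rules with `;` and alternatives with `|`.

Left recursion appears on U.
For U: α = {b}, β = {d d, b b, b}. Rewrite as U → β U' and U' → α U' | ε.

S -> d b | d | d P; P -> d d | d | U b | U; U -> d d U' | b b U' | b U'; U' -> b U' | ε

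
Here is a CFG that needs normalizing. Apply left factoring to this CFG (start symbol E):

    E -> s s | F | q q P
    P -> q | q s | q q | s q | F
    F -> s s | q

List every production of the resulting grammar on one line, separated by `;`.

E -> s s | F | q q P; P -> s q | F | q P'; F -> s s | q; P' -> ε | s | q

P has alternatives sharing prefix 'q': factor to P → q P' with P' → ε | s | q.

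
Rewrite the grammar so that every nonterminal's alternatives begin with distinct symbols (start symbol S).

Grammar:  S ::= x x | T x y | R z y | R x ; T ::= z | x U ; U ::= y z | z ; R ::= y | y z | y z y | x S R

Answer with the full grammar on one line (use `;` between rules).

S has alternatives sharing prefix 'R': factor to S → R S' with S' → z y | x.
R has alternatives sharing prefix 'y': factor to R → y R' with R' → ε | z | z y.
R' has alternatives sharing prefix 'z': factor to R' → z R'' with R'' → ε | y.

S ::= x x | T x y | R S'; T ::= z | x U; U ::= y z | z; R ::= x S R | y R'; S' ::= z y | x; R' ::= epsilon | z R''; R'' ::= epsilon | y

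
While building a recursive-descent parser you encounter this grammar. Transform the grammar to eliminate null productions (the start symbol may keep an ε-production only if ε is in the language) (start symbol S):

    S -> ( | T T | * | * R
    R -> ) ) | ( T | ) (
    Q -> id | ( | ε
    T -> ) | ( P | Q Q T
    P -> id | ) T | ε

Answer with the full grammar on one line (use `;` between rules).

S -> ( | T T | * | * R; R -> ) ) | ( T | ) (; Q -> id | (; T -> ) | ( P | ( | Q Q T | Q T; P -> id | ) T

Nullable set = {P, Q}.
ε ∉ L(G), so no ε-production is kept.
Add the nullable-subset variants: T → ( P gives ( P | (. T → Q Q T gives Q Q T | Q T.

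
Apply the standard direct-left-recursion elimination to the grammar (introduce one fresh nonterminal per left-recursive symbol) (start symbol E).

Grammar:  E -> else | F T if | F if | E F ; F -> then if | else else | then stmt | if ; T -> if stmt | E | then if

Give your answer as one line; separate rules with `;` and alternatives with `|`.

E -> else E' | F T if E' | F if E'; F -> then if | else else | then stmt | if; T -> if stmt | E | then if; E' -> F E' | ε

Left recursion appears on E.
For E: α = {F}, β = {else, F T if, F if}. Rewrite as E → β E' and E' → α E' | ε.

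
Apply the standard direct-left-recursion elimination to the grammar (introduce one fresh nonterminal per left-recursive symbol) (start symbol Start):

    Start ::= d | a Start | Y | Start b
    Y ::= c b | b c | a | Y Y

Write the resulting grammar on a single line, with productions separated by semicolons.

Start ::= d Start1 | a Start Start1 | Y Start1; Y ::= c b Y1 | b c Y1 | a Y1; Start1 ::= b Start1 | ε; Y1 ::= Y Y1 | ε

Left recursion appears on Start, Y.
For Start: α = {b}, β = {d, a Start, Y}. Rewrite as Start → β Start1 and Start1 → α Start1 | ε.
For Y: α = {Y}, β = {c b, b c, a}. Rewrite as Y → β Y1 and Y1 → α Y1 | ε.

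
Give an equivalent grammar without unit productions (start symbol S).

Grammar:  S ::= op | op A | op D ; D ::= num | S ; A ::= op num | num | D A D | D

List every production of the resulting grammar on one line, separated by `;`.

S ::= op | op A | op D; D ::= op | op A | op D | num; A ::= op | op A | op D | num | op num | D A D

Unit pairs: A ⇒* {D, S}; D ⇒* {S}.
For every A with A ⇒* B via unit rules, add B's non-unit alternatives to A; then delete every rule of the form X → Y.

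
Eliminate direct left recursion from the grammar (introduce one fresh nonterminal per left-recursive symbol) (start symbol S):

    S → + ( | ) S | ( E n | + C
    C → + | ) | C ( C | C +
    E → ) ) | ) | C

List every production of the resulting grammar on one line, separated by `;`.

S → + ( | ) S | ( E n | + C; C → + C' | ) C'; E → ) ) | ) | C; C' → ( C C' | + C' | eps

C is directly left-recursive.
For C: α = {( C, +}, β = {+, )}. Rewrite as C → β C' and C' → α C' | ε.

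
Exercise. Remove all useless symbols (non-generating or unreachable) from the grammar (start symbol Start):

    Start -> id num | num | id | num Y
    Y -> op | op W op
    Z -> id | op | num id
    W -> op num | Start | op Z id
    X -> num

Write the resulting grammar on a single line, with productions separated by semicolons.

Generating nonterminals: {Start, W, X, Y, Z}.
Reachable from Start after that: {Start, W, Y, Z}.
Removed useless symbols: {X} and every production mentioning them.

Start -> id num | num | id | num Y; Y -> op | op W op; Z -> id | op | num id; W -> op num | Start | op Z id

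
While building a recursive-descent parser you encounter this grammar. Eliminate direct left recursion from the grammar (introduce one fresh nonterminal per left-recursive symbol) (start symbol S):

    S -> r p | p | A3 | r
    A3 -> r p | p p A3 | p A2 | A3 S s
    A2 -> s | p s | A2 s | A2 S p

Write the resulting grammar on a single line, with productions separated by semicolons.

Directly left-recursive nonterminals: A3, A2.
For A3: α = {S s}, β = {r p, p p A3, p A2}. Rewrite as A3 → β A3' and A3' → α A3' | ε.
For A2: α = {s, S p}, β = {s, p s}. Rewrite as A2 → β A2' and A2' → α A2' | ε.

S -> r p | p | A3 | r; A3 -> r p A3' | p p A3 A3' | p A2 A3'; A2 -> s A2' | p s A2'; A3' -> S s A3' | ε; A2' -> s A2' | S p A2' | ε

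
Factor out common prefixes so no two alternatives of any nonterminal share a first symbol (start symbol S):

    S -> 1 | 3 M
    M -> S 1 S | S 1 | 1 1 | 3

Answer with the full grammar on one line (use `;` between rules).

M has alternatives sharing prefix 'S 1': factor to M → S 1 M' with M' → S | ε.

S -> 1 | 3 M; M -> 1 1 | 3 | S 1 M'; M' -> S | eps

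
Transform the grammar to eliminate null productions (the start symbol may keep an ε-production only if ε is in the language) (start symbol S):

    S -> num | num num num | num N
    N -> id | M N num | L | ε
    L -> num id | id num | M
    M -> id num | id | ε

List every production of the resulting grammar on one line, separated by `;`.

Nullable nonterminals: {L, M, N}.
ε ∉ L(G), so no ε-production is kept.
Expand every rule over subsets of its nullable positions: N → M N num gives M N num | M num | N num | num.

S -> num | num num num | num N; N -> id | M N num | M num | N num | num | L; L -> num id | id num | M; M -> id num | id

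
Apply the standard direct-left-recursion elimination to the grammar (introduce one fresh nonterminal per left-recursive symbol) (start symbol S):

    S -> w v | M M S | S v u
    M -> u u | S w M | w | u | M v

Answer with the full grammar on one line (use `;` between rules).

S, M are directly left-recursive.
For S: α = {v u}, β = {w v, M M S}. Rewrite as S → β S' and S' → α S' | ε.
For M: α = {v}, β = {u u, S w M, w, u}. Rewrite as M → β M' and M' → α M' | ε.

S -> w v S' | M M S S'; M -> u u M' | S w M M' | w M' | u M'; S' -> v u S' | ε; M' -> v M' | ε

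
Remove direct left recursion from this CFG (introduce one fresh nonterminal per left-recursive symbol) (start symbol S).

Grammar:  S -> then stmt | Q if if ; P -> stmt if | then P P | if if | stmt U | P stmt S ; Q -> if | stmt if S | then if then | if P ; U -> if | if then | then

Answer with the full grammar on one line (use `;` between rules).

S -> then stmt | Q if if; P -> stmt if P' | then P P P' | if if P' | stmt U P'; Q -> if | stmt if S | then if then | if P; U -> if | if then | then; P' -> stmt S P' | eps

P is directly left-recursive.
For P: α = {stmt S}, β = {stmt if, then P P, if if, stmt U}. Rewrite as P → β P' and P' → α P' | ε.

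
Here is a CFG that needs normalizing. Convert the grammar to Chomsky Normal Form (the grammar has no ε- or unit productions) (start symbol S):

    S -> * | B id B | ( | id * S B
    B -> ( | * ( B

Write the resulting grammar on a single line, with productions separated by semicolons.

Introduce a nonterminal for each terminal appearing in a rule of length ≥ 2: X1 → id, X2 → *, X3 → (.
Binarize each right-hand side of length ≥ 3 by chaining fresh nonterminals (Y1, Y2, …): affected rules were S → B X1 B; S → X1 X2 S B; B → X2 X3 B.

S -> * | B Y1 | ( | X1 Y2; B -> ( | X2 Y4; X1 -> id; X2 -> *; X3 -> (; Y1 -> X1 B; Y2 -> X2 Y3; Y3 -> S B; Y4 -> X3 B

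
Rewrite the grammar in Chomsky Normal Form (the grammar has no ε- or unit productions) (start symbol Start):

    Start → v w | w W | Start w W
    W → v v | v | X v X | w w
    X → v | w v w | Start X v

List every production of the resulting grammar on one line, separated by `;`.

Introduce a nonterminal for each terminal appearing in a rule of length ≥ 2: X1 → v, X2 → w.
Binarize each right-hand side of length ≥ 3 by chaining fresh nonterminals (Y1, Y2, …): affected rules were Start → Start X2 W; W → X X1 X; X → X2 X1 X2; X → Start X X1.

Start → X1 X2 | X2 W | Start Y1; W → X1 X1 | v | X Y2 | X2 X2; X → v | X2 Y3 | Start Y4; X1 → v; X2 → w; Y1 → X2 W; Y2 → X1 X; Y3 → X1 X2; Y4 → X X1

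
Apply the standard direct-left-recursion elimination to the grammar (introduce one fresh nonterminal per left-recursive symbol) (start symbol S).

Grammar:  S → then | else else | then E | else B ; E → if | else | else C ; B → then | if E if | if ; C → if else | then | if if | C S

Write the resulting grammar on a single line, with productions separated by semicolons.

S → then | else else | then E | else B; E → if | else | else C; B → then | if E if | if; C → if else C' | then C' | if if C'; C' → S C' | ε

C is directly left-recursive.
For C: α = {S}, β = {if else, then, if if}. Rewrite as C → β C' and C' → α C' | ε.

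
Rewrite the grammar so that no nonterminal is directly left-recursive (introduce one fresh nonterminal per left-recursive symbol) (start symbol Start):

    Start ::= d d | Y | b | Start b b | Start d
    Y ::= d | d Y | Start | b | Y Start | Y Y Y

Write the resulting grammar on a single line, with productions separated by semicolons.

Start ::= d d Start1 | Y Start1 | b Start1; Y ::= d Y1 | d Y Y1 | Start Y1 | b Y1; Start1 ::= b b Start1 | d Start1 | epsilon; Y1 ::= Start Y1 | Y Y Y1 | epsilon

Left recursion appears on Start, Y.
For Start: α = {b b, d}, β = {d d, Y, b}. Rewrite as Start → β Start1 and Start1 → α Start1 | ε.
For Y: α = {Start, Y Y}, β = {d, d Y, Start, b}. Rewrite as Y → β Y1 and Y1 → α Y1 | ε.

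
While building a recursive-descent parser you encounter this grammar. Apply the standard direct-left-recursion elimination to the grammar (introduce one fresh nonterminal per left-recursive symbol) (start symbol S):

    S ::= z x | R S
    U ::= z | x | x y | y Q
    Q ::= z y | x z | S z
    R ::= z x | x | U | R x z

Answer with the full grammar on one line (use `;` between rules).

S ::= z x | R S; U ::= z | x | x y | y Q; Q ::= z y | x z | S z; R ::= z x R' | x R' | U R'; R' ::= x z R' | ε

Directly left-recursive nonterminal: R.
For R: α = {x z}, β = {z x, x, U}. Rewrite as R → β R' and R' → α R' | ε.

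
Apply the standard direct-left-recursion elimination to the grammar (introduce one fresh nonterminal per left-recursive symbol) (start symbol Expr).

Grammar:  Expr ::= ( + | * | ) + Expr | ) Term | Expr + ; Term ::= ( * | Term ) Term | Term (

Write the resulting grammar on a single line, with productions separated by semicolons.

Left recursion appears on Expr, Term.
For Expr: α = {+}, β = {( +, *, ) + Expr, ) Term}. Rewrite as Expr → β Expr1 and Expr1 → α Expr1 | ε.
For Term: α = {) Term, (}, β = {( *}. Rewrite as Term → β Term1 and Term1 → α Term1 | ε.

Expr ::= ( + Expr1 | * Expr1 | ) + Expr Expr1 | ) Term Expr1; Term ::= ( * Term1; Expr1 ::= + Expr1 | ε; Term1 ::= ) Term Term1 | ( Term1 | ε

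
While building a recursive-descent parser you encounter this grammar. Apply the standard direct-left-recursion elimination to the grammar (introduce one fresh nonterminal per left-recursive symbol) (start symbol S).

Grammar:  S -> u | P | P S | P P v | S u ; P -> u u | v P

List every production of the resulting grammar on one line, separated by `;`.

Left recursion appears on S.
For S: α = {u}, β = {u, P, P S, P P v}. Rewrite as S → β S' and S' → α S' | ε.

S -> u S' | P S' | P S S' | P P v S'; P -> u u | v P; S' -> u S' | ε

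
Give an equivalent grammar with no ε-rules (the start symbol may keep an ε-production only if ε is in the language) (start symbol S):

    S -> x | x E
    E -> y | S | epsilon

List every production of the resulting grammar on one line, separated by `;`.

Nullable set = {E}.
ε ∉ L(G), so no ε-production is kept.

S -> x | x E; E -> y | S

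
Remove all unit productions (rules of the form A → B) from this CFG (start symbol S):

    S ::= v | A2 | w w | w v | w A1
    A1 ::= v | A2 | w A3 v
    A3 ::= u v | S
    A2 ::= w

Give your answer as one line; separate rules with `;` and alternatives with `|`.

S ::= w | v | w w | w v | w A1; A1 ::= w | v | w A3 v; A3 ::= w | v | w w | w v | w A1 | u v; A2 ::= w

Unit pairs: A1 ⇒* {A2}; A3 ⇒* {A2, S}; S ⇒* {A2}.
For every A with A ⇒* B via unit rules, add B's non-unit alternatives to A; then delete every rule of the form X → Y.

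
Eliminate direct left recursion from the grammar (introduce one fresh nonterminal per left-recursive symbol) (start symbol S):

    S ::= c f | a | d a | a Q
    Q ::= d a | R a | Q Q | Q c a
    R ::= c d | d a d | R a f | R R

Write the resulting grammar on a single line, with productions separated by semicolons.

S ::= c f | a | d a | a Q; Q ::= d a Q' | R a Q'; R ::= c d R' | d a d R'; Q' ::= Q Q' | c a Q' | ε; R' ::= a f R' | R R' | ε

Directly left-recursive nonterminals: Q, R.
For Q: α = {Q, c a}, β = {d a, R a}. Rewrite as Q → β Q' and Q' → α Q' | ε.
For R: α = {a f, R}, β = {c d, d a d}. Rewrite as R → β R' and R' → α R' | ε.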